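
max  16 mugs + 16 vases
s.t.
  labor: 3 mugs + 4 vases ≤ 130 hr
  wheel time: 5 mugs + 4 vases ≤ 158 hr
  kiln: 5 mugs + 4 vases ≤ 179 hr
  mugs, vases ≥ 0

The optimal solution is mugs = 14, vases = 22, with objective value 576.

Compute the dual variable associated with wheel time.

Check each constraint at x*: labor 130/130 (tight); wheel time 158/158 (tight); kiln 158/179 (slack 21).
Since kiln is not tight, its dual is 0.
From A_Bᵀ y = c: 3·y_labor + 5·y_wheel time = 16; 4·y_labor + 4·y_wheel time = 16.
This yields shadow prices y_labor = 2, y_wheel time = 2.
Shadow price of wheel time = 2.

2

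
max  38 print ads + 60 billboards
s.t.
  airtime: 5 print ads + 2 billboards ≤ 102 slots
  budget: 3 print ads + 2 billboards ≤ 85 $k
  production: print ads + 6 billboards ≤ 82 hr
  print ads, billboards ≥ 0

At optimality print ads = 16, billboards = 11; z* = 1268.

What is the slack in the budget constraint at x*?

15

budget used = 3·16 + 2·11 = 70; slack = 85 − 70 = 15.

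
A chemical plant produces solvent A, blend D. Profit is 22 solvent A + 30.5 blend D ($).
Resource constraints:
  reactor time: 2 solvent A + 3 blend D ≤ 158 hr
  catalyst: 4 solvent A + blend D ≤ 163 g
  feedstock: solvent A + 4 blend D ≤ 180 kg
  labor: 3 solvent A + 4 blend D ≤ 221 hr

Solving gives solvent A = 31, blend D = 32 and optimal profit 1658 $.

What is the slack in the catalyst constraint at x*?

catalyst used = 4·31 + 1·32 = 156; slack = 163 − 156 = 7.

7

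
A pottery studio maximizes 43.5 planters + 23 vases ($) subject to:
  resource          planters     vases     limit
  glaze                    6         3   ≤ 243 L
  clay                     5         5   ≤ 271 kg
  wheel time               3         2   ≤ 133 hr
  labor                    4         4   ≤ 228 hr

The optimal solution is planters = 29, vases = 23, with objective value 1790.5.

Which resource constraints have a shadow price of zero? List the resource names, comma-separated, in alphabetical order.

glaze: 243/243 (binding)
clay: 260/271 (slack 11)
wheel time: 133/133 (binding)
labor: 208/228 (slack 20)
By complementary slackness, a constraint with positive slack has shadow price 0 → clay, labor.

clay, labor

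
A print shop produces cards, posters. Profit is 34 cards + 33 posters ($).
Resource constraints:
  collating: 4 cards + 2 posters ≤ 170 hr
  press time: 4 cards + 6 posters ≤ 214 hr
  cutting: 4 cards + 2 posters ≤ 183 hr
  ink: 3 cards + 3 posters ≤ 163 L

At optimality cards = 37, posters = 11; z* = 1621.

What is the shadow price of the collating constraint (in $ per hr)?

Check each constraint at x*: collating 170/170 (tight); press time 214/214 (tight); cutting 170/183 (slack 13); ink 144/163 (slack 19).
By complementary slackness, y = 0 for the non-binding constraints.
From A_Bᵀ y = c: 4·y_collating + 4·y_press time = 34; 2·y_collating + 6·y_press time = 33.
Solving: y_collating = 4.5, y_press time = 4.
Shadow price of collating = 4.5.

4.5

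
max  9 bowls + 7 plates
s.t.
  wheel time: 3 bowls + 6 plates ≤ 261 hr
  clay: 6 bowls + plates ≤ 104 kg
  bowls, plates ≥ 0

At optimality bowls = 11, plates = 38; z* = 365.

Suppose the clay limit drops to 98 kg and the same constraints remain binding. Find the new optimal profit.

Check each constraint at x*: wheel time 261/261 (tight); clay 104/104 (tight).
Dual feasibility on the basic columns requires 3·y_wheel time + 6·y_clay = 9, 6·y_wheel time + 1·y_clay = 7.
Solving: y_wheel time = 1, y_clay = 1.
Δz = y_clay·Δb = 1 × (-6) = -6, so new z* = 365 − 6 = 359.

359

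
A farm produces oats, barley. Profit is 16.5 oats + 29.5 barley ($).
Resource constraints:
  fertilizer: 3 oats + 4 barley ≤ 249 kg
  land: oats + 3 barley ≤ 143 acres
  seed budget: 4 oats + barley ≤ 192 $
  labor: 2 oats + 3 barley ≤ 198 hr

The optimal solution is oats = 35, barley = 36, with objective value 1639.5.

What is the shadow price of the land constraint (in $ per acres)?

Binding: fertilizer and land. Non-binding: seed budget (16 unused), labor (20 unused).
Since seed budget, labor are not tight, their duals are 0.
Dual feasibility on the basic columns requires 3·y_fertilizer + 1·y_land = 16.5, 4·y_fertilizer + 3·y_land = 29.5.
→ y_fertilizer = 4 and y_land = 4.5.
Shadow price of land = 4.5.

4.5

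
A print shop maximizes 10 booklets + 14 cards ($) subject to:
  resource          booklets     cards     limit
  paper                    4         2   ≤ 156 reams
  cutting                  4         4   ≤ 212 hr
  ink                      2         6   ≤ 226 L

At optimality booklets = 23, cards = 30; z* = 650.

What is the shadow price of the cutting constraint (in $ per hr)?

Binding: cutting and ink. Non-binding: paper (4 unused).
By complementary slackness, y = 0 for the non-binding constraint.
Dual feasibility on the basic columns requires 4·y_cutting + 2·y_ink = 10, 4·y_cutting + 6·y_ink = 14.
Solving: y_cutting = 2, y_ink = 1.
Shadow price of cutting = 2.

2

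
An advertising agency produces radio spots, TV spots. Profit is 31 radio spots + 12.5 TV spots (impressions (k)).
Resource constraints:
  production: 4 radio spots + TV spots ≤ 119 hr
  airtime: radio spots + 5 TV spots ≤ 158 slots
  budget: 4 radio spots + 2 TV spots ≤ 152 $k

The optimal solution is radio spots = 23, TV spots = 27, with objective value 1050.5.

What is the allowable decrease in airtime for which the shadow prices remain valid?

Binding constraints: production, airtime. The basis is B = [[4,1],[1,5]] with det 19.
Per unit decrease in airtime, x* moves by d = (0.0526, -0.2105).
The basis stays optimal until TV spots reaches 0; allowable decrease = 128.25 slots.

128.25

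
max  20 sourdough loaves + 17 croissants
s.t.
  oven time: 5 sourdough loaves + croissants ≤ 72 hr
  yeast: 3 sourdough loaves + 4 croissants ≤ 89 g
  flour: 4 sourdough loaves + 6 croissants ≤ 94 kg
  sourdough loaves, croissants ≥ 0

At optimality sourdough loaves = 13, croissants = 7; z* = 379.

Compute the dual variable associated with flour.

2.5

Binding: oven time and flour. Non-binding: yeast (22 unused).
Since yeast is not tight, its dual is 0.
Dual feasibility on the basic columns requires 5·y_oven time + 4·y_flour = 20, 1·y_oven time + 6·y_flour = 17.
Solving: y_oven time = 2, y_flour = 2.5.
Shadow price of flour = 2.5.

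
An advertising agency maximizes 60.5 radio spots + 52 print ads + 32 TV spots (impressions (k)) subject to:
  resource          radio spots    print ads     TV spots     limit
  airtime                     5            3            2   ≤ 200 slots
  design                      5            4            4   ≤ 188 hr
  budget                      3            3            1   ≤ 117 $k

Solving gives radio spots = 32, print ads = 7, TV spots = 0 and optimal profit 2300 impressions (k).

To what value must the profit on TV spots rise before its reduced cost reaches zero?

40

At the optimum: airtime uses 181 of 200 (slack = 19); design uses 188 of 188 (binding); budget uses 117 of 117 (binding).
Slack constraints have shadow price 0 (complementary slackness).
Dual feasibility on the basic columns requires 5·y_design + 3·y_budget = 60.5, 4·y_design + 3·y_budget = 52.
→ y_design = 8.5 and y_budget = 6.
TV spots enters the basis when its profit ≥ yᵀa₃ = 8.5·4 + 6·1 = 40.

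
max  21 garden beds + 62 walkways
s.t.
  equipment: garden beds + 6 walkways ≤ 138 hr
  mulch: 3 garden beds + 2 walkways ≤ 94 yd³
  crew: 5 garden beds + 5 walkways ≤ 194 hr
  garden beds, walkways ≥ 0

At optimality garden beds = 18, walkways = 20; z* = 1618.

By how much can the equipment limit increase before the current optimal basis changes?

Binding constraints: equipment, mulch. The basis is B = [[1,6],[3,2]] with det -16.
Per unit increase in equipment, x* moves by d = (-0.125, 0.1875).
The basis stays optimal until crew becomes binding; allowable increase = 12.8 hr.

12.8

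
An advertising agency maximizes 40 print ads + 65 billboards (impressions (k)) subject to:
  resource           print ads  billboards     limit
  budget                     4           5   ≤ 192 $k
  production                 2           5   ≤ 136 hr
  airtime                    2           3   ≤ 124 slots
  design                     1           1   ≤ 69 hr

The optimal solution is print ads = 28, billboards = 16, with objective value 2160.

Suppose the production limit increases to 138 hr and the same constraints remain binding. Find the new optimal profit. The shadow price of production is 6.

2172

Δb = 2, so new z* = 2160 + (6)·(2) = 2160 + 12 = 2172.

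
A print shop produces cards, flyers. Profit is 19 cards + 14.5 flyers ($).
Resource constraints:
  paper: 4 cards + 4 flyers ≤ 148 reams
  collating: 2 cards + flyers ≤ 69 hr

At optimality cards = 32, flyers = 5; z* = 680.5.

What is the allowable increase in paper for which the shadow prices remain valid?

Binding constraints: paper, collating. The basis is B = [[4,4],[2,1]] with det -4.
Per unit increase in paper, x* moves by d = (-0.25, 0.5).
The basis stays optimal until cards reaches 0; allowable increase = 128 reams.

128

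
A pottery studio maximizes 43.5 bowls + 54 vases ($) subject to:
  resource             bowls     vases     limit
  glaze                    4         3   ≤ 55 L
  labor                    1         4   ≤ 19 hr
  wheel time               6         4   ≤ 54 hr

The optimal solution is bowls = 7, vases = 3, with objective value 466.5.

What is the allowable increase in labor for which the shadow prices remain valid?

Binding constraints: labor, wheel time. The basis is B = [[1,4],[6,4]] with det -20.
Per unit increase in labor, x* moves by d = (-0.2, 0.3).
The basis stays optimal until bowls reaches 0; allowable increase = 35 hr.

35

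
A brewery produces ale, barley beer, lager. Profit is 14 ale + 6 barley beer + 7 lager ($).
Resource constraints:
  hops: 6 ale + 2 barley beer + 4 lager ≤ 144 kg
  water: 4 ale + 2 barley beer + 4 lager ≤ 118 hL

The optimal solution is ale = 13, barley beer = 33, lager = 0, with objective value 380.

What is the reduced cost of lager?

Check each constraint at x*: hops 144/144 (tight); water 118/118 (tight).
From A_Bᵀ y = c: 6·y_hops + 4·y_water = 14; 2·y_hops + 2·y_water = 6.
Solving: y_hops = 1, y_water = 2.
Reduced cost of lager: c₃ − yᵀa₃ = 7 − (1·4 + 2·4) = 7 − 12 = -5.

-5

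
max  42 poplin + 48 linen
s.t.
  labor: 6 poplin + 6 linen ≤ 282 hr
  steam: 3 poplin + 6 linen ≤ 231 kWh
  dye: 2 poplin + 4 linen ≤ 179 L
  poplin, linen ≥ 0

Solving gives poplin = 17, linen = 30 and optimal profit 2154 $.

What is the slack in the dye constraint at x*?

25

dye used = 2·17 + 4·30 = 154; slack = 179 − 154 = 25.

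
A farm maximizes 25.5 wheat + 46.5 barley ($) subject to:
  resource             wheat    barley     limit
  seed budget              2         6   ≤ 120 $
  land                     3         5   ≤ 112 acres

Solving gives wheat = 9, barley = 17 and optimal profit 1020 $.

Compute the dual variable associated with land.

Check each constraint at x*: seed budget 120/120 (tight); land 112/112 (tight).
The binding rows give the dual system: 2·y_seed budget + 3·y_land = 25.5 and 6·y_seed budget + 5·y_land = 46.5.
→ y_seed budget = 1.5 and y_land = 7.5.
Shadow price of land = 7.5.

7.5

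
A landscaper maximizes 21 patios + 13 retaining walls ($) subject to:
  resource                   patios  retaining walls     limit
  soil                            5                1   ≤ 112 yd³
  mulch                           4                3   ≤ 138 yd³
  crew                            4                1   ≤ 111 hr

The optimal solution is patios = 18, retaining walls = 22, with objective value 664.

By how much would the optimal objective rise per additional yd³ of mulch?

Binding: soil and mulch. Non-binding: crew (17 unused).
Since crew is not tight, its dual is 0.
From A_Bᵀ y = c: 5·y_soil + 4·y_mulch = 21; 1·y_soil + 3·y_mulch = 13.
→ y_soil = 1 and y_mulch = 4.
Shadow price of mulch = 4.

4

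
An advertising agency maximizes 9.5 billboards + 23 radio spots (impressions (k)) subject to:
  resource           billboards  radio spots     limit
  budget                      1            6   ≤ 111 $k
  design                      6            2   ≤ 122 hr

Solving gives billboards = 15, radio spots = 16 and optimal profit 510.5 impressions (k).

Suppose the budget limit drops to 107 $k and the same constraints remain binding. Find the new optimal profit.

Both budget and design are binding at x*.
From A_Bᵀ y = c: 1·y_budget + 6·y_design = 9.5; 6·y_budget + 2·y_design = 23.
→ y_budget = 3.5 and y_design = 1.
Δz = y_budget·Δb = 3.5 × (-4) = -14, so new z* = 510.5 − 14 = 496.5.

496.5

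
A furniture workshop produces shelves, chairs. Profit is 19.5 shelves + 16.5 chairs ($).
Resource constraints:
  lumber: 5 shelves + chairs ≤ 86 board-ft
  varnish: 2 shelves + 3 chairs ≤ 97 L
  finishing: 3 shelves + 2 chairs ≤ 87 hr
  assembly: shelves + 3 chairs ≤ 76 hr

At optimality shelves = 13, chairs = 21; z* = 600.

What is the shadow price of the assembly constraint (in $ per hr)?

4.5

Check each constraint at x*: lumber 86/86 (tight); varnish 89/97 (slack 8); finishing 81/87 (slack 6); assembly 76/76 (tight).
By complementary slackness, y = 0 for the non-binding constraints.
The binding rows give the dual system: 5·y_lumber + 1·y_assembly = 19.5 and 1·y_lumber + 3·y_assembly = 16.5.
Solving: y_lumber = 3, y_assembly = 4.5.
Shadow price of assembly = 4.5.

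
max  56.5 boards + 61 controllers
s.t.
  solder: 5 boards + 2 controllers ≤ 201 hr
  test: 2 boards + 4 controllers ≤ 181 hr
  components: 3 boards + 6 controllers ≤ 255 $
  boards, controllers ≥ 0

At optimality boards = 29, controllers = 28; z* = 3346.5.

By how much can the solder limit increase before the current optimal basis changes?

224

Binding constraints: solder, components. The basis is B = [[5,2],[3,6]] with det 24.
Per unit increase in solder, x* moves by d = (0.25, -0.125).
The basis stays optimal until controllers reaches 0; allowable increase = 224 hr.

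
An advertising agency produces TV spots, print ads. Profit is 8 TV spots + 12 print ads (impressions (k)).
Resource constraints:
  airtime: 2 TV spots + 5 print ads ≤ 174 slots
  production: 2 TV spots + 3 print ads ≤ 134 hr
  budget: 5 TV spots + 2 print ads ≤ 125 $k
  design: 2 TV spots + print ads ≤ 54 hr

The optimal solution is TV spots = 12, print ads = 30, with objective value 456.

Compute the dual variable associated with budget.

Check each constraint at x*: airtime 174/174 (tight); production 114/134 (slack 20); budget 120/125 (slack 5); design 54/54 (tight).
Since production, budget are not tight, their duals are 0.
Dual feasibility on the basic columns requires 2·y_airtime + 2·y_design = 8, 5·y_airtime + 1·y_design = 12.
This yields shadow prices y_airtime = 2, y_design = 2.
Shadow price of budget = 0.

0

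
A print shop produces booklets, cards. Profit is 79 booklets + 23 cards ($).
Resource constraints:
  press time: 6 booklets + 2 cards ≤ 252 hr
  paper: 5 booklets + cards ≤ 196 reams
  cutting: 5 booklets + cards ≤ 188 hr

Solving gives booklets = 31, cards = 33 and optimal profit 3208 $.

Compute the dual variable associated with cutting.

Binding: press time and cutting. Non-binding: paper (8 unused).
Slack constraints have shadow price 0 (complementary slackness).
The binding rows give the dual system: 6·y_press time + 5·y_cutting = 79 and 2·y_press time + 1·y_cutting = 23.
Solving: y_press time = 9, y_cutting = 5.
Shadow price of cutting = 5.

5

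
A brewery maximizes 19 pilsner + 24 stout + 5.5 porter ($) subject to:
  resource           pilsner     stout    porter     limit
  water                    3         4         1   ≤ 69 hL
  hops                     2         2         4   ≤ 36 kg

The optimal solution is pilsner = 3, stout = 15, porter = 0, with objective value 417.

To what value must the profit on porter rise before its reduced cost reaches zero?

At the optimum: water uses 69 of 69 (binding); hops uses 36 of 36 (binding).
The binding rows give the dual system: 3·y_water + 2·y_hops = 19 and 4·y_water + 2·y_hops = 24.
This yields shadow prices y_water = 5, y_hops = 2.
porter enters the basis when its profit ≥ yᵀa₃ = 5·1 + 2·4 = 13.

13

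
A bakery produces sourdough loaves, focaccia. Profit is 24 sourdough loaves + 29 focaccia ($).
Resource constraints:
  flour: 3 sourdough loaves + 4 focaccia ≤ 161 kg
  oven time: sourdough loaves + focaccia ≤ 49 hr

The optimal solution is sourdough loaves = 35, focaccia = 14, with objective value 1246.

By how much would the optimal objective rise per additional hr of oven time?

9

Check each constraint at x*: flour 161/161 (tight); oven time 49/49 (tight).
Dual feasibility on the basic columns requires 3·y_flour + 1·y_oven time = 24, 4·y_flour + 1·y_oven time = 29.
→ y_flour = 5 and y_oven time = 9.
Shadow price of oven time = 9.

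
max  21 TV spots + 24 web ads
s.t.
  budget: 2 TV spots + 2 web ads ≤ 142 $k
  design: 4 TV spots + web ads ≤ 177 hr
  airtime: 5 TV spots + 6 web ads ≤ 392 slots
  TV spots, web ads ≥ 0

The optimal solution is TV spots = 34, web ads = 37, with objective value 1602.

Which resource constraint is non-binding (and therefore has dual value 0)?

budget: 142/142 (binding)
design: 173/177 (slack 4)
airtime: 392/392 (binding)
By complementary slackness, a constraint with positive slack has shadow price 0 → design.

design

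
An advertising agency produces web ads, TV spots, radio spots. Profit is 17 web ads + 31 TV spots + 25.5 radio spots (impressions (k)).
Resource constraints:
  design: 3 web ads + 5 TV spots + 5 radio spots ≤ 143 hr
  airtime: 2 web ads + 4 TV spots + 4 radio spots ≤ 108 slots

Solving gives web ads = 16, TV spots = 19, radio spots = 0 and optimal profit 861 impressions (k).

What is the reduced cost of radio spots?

-5.5

Check each constraint at x*: design 143/143 (tight); airtime 108/108 (tight).
The binding rows give the dual system: 3·y_design + 2·y_airtime = 17 and 5·y_design + 4·y_airtime = 31.
Solving: y_design = 3, y_airtime = 4.
Reduced cost of radio spots: c₃ − yᵀa₃ = 25.5 − (3·5 + 4·4) = 25.5 − 31 = -5.5.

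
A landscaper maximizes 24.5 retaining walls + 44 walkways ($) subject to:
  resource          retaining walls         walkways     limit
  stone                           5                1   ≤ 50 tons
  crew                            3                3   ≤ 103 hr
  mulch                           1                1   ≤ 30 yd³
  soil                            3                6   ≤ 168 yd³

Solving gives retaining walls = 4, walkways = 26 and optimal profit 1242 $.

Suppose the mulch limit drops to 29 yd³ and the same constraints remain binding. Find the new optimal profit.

Binding: mulch and soil. Non-binding: stone (4 unused), crew (13 unused).
By complementary slackness, y = 0 for the non-binding constraints.
From A_Bᵀ y = c: 1·y_mulch + 3·y_soil = 24.5; 1·y_mulch + 6·y_soil = 44.
Solving: y_mulch = 5, y_soil = 6.5.
Δz = y_mulch·Δb = 5 × (-1) = -5, so new z* = 1242 − 5 = 1237.

1237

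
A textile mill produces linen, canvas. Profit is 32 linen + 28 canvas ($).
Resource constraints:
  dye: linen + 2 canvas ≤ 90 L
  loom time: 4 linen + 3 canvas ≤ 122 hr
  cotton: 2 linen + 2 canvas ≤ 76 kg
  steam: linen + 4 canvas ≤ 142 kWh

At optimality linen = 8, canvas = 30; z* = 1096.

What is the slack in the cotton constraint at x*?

0

cotton used = 2·8 + 2·30 = 76; slack = 76 − 76 = 0.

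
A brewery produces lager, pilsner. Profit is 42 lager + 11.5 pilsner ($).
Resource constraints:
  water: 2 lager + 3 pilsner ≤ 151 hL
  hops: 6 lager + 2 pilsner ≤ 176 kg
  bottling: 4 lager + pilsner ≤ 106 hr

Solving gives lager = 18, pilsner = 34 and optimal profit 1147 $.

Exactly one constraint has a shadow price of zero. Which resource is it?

water: 138/151 (slack 13)
hops: 176/176 (binding)
bottling: 106/106 (binding)
By complementary slackness, a constraint with positive slack has shadow price 0 → water.

water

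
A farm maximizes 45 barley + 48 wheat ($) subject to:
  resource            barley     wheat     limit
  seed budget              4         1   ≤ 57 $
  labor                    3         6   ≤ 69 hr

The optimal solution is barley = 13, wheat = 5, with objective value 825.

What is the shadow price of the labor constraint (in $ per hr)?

At the optimum: seed budget uses 57 of 57 (binding); labor uses 69 of 69 (binding).
The binding rows give the dual system: 4·y_seed budget + 3·y_labor = 45 and 1·y_seed budget + 6·y_labor = 48.
Solving: y_seed budget = 6, y_labor = 7.
Shadow price of labor = 7.

7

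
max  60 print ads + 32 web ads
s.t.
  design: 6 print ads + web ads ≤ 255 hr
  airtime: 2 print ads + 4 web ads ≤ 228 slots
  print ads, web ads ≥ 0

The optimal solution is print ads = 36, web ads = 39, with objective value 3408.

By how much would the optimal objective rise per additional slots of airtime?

6

Both design and airtime are binding at x*.
Dual feasibility on the basic columns requires 6·y_design + 2·y_airtime = 60, 1·y_design + 4·y_airtime = 32.
Solving: y_design = 8, y_airtime = 6.
Shadow price of airtime = 6.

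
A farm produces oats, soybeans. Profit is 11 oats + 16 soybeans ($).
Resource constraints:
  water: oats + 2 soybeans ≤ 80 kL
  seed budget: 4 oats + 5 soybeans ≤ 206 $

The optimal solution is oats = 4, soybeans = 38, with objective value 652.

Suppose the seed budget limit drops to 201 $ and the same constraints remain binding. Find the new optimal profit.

642

Both water and seed budget are binding at x*.
Dual feasibility on the basic columns requires 1·y_water + 4·y_seed budget = 11, 2·y_water + 5·y_seed budget = 16.
→ y_water = 3 and y_seed budget = 2.
Δz = y_seed budget·Δb = 2 × (-5) = -10, so new z* = 652 − 10 = 642.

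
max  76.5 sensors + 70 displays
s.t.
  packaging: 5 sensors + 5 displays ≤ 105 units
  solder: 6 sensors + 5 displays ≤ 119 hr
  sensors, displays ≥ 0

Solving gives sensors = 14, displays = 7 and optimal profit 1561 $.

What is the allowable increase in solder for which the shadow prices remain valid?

7

Binding constraints: packaging, solder. The basis is B = [[5,5],[6,5]] with det -5.
Per unit increase in solder, x* moves by d = (1, -1).
The basis stays optimal until displays reaches 0; allowable increase = 7 hr.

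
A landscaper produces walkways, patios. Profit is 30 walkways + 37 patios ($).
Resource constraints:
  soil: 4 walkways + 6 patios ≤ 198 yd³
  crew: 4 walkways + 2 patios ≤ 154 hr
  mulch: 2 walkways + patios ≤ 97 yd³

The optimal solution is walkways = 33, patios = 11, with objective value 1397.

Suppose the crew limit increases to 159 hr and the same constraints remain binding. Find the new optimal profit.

Binding: soil and crew. Non-binding: mulch (20 unused).
By complementary slackness, y = 0 for the non-binding constraint.
The binding rows give the dual system: 4·y_soil + 4·y_crew = 30 and 6·y_soil + 2·y_crew = 37.
This yields shadow prices y_soil = 5.5, y_crew = 2.
Δz = y_crew·Δb = 2 × (5) = 10, so new z* = 1397 + 10 = 1407.

1407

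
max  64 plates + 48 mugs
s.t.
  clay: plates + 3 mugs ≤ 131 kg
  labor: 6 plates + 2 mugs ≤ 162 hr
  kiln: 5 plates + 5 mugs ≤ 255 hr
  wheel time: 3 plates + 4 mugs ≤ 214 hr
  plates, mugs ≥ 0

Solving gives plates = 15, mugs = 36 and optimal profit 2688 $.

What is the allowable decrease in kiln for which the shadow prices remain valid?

Binding constraints: labor, kiln. The basis is B = [[6,2],[5,5]] with det 20.
Per unit decrease in kiln, x* moves by d = (0.1, -0.3).
The basis stays optimal until mugs reaches 0; allowable decrease = 120 hr.

120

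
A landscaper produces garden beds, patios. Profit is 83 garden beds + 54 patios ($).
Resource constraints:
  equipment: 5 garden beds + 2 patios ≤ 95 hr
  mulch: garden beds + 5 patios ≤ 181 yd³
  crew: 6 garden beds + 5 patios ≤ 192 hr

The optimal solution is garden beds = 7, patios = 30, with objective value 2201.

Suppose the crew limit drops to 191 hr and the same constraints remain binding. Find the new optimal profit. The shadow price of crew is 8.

Δb = -1, so new z* = 2201 + (8)·(-1) = 2201 − 8 = 2193.

2193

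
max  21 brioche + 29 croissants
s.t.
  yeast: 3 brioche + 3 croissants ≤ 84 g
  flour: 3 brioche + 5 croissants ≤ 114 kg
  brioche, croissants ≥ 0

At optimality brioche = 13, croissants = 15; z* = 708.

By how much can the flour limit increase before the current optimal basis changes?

26

Binding constraints: yeast, flour. The basis is B = [[3,3],[3,5]] with det 6.
Per unit increase in flour, x* moves by d = (-0.5, 0.5).
The basis stays optimal until brioche reaches 0; allowable increase = 26 kg.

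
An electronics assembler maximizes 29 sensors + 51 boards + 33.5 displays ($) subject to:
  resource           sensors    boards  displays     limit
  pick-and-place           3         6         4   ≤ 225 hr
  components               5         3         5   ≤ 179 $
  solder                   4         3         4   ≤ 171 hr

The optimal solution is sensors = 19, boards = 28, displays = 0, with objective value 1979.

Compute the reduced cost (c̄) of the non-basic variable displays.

-3.5

Binding: pick-and-place and components. Non-binding: solder (11 unused).
Since solder is not tight, its dual is 0.
The binding rows give the dual system: 3·y_pick-and-place + 5·y_components = 29 and 6·y_pick-and-place + 3·y_components = 51.
This yields shadow prices y_pick-and-place = 8, y_components = 1.
Reduced cost of displays: c₃ − yᵀa₃ = 33.5 − (8·4 + 1·5) = 33.5 − 37 = -3.5.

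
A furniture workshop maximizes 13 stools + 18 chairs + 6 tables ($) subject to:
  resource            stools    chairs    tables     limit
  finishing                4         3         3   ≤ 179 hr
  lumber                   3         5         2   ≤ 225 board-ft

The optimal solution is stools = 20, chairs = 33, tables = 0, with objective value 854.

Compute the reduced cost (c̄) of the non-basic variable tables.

-3

Check each constraint at x*: finishing 179/179 (tight); lumber 225/225 (tight).
The binding rows give the dual system: 4·y_finishing + 3·y_lumber = 13 and 3·y_finishing + 5·y_lumber = 18.
→ y_finishing = 1 and y_lumber = 3.
Reduced cost of tables: c₃ − yᵀa₃ = 6 − (1·3 + 3·2) = 6 − 9 = -3.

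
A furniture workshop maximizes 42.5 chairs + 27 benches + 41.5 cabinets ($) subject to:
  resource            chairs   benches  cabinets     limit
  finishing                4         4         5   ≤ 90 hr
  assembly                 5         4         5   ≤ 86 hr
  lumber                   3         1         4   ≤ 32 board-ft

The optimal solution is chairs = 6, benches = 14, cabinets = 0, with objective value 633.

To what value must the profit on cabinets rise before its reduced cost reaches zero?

47.5

Check each constraint at x*: finishing 80/90 (slack 10); assembly 86/86 (tight); lumber 32/32 (tight).
By complementary slackness, y = 0 for the non-binding constraint.
The binding rows give the dual system: 5·y_assembly + 3·y_lumber = 42.5 and 4·y_assembly + 1·y_lumber = 27.
Solving: y_assembly = 5.5, y_lumber = 5.
cabinets enters the basis when its profit ≥ yᵀa₃ = 5.5·5 + 5·4 = 47.5.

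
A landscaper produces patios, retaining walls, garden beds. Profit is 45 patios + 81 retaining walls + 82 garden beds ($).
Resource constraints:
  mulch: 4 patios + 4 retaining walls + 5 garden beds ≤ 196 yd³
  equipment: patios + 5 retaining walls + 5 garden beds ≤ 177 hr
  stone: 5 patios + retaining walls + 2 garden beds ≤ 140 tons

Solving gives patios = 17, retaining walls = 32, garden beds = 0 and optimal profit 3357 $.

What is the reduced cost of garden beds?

Binding: mulch and equipment. Non-binding: stone (23 unused).
Slack constraints have shadow price 0 (complementary slackness).
The binding rows give the dual system: 4·y_mulch + 1·y_equipment = 45 and 4·y_mulch + 5·y_equipment = 81.
→ y_mulch = 9 and y_equipment = 9.
Reduced cost of garden beds: c₃ − yᵀa₃ = 82 − (9·5 + 9·5) = 82 − 90 = -8.

-8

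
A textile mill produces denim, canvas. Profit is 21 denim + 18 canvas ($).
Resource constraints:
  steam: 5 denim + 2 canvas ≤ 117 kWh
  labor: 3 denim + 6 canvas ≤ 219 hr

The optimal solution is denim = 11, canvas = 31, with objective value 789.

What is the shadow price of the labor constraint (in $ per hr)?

At the optimum: steam uses 117 of 117 (binding); labor uses 219 of 219 (binding).
The binding rows give the dual system: 5·y_steam + 3·y_labor = 21 and 2·y_steam + 6·y_labor = 18.
→ y_steam = 3 and y_labor = 2.
Shadow price of labor = 2.

2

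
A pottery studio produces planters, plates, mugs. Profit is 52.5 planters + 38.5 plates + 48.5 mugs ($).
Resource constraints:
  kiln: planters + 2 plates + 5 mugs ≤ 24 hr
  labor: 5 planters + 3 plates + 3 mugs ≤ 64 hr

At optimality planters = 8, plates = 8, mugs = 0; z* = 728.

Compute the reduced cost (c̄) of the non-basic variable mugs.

Both kiln and labor are binding at x*.
From A_Bᵀ y = c: 1·y_kiln + 5·y_labor = 52.5; 2·y_kiln + 3·y_labor = 38.5.
Solving: y_kiln = 5, y_labor = 9.5.
Reduced cost of mugs: c₃ − yᵀa₃ = 48.5 − (5·5 + 9.5·3) = 48.5 − 53.5 = -5.

-5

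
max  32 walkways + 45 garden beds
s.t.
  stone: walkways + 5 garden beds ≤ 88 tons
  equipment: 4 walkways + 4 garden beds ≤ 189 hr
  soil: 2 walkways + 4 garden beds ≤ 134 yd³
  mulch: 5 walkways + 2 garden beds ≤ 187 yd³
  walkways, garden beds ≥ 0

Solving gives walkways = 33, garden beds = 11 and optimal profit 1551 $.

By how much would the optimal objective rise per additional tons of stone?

7

Check each constraint at x*: stone 88/88 (tight); equipment 176/189 (slack 13); soil 110/134 (slack 24); mulch 187/187 (tight).
Slack constraints have shadow price 0 (complementary slackness).
Dual feasibility on the basic columns requires 1·y_stone + 5·y_mulch = 32, 5·y_stone + 2·y_mulch = 45.
Solving: y_stone = 7, y_mulch = 5.
Shadow price of stone = 7.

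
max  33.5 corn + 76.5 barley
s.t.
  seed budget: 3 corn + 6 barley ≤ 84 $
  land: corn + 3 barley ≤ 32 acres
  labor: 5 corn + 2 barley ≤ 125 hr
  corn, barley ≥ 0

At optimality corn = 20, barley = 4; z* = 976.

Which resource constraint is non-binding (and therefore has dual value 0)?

seed budget: 84/84 (binding)
land: 32/32 (binding)
labor: 108/125 (slack 17)
By complementary slackness, a constraint with positive slack has shadow price 0 → labor.

labor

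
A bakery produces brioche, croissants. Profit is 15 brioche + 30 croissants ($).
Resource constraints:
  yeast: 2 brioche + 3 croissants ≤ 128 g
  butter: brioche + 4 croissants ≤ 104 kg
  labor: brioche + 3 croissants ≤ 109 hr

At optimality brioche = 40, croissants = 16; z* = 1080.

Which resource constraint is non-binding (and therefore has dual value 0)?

yeast: 128/128 (binding)
butter: 104/104 (binding)
labor: 88/109 (slack 21)
By complementary slackness, a constraint with positive slack has shadow price 0 → labor.

labor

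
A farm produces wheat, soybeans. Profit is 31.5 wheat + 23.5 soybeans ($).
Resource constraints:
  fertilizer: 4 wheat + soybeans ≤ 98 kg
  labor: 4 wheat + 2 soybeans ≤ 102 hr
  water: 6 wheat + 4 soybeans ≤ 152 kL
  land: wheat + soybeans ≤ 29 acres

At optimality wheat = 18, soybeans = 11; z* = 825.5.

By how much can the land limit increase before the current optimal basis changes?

9

Binding constraints: water, land. The basis is B = [[6,4],[1,1]] with det 2.
Per unit increase in land, x* moves by d = (-2, 3).
The basis stays optimal until wheat reaches 0; allowable increase = 9 acres.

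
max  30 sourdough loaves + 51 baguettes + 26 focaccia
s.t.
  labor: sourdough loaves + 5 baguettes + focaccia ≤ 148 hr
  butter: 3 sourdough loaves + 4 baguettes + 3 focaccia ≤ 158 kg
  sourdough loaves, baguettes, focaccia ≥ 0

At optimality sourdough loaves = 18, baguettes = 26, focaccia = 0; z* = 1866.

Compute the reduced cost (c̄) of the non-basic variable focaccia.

-4

Check each constraint at x*: labor 148/148 (tight); butter 158/158 (tight).
From A_Bᵀ y = c: 1·y_labor + 3·y_butter = 30; 5·y_labor + 4·y_butter = 51.
This yields shadow prices y_labor = 3, y_butter = 9.
Reduced cost of focaccia: c₃ − yᵀa₃ = 26 − (3·1 + 9·3) = 26 − 30 = -4.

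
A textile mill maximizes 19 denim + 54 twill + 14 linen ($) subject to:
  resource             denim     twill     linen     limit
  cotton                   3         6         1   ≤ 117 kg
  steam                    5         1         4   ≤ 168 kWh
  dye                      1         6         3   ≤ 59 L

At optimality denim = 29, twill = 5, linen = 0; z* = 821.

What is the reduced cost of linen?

-3

At the optimum: cotton uses 117 of 117 (binding); steam uses 150 of 168 (slack = 18); dye uses 59 of 59 (binding).
Slack constraints have shadow price 0 (complementary slackness).
From A_Bᵀ y = c: 3·y_cotton + 1·y_dye = 19; 6·y_cotton + 6·y_dye = 54.
This yields shadow prices y_cotton = 5, y_dye = 4.
Reduced cost of linen: c₃ − yᵀa₃ = 14 − (5·1 + 4·3) = 14 − 17 = -3.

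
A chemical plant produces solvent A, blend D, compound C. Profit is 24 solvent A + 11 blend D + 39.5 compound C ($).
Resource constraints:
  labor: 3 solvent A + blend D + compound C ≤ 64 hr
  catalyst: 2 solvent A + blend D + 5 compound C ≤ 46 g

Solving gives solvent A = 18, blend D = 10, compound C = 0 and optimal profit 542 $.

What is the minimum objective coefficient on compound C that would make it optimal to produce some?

47

At the optimum: labor uses 64 of 64 (binding); catalyst uses 46 of 46 (binding).
From A_Bᵀ y = c: 3·y_labor + 2·y_catalyst = 24; 1·y_labor + 1·y_catalyst = 11.
This yields shadow prices y_labor = 2, y_catalyst = 9.
compound C enters the basis when its profit ≥ yᵀa₃ = 2·1 + 9·5 = 47.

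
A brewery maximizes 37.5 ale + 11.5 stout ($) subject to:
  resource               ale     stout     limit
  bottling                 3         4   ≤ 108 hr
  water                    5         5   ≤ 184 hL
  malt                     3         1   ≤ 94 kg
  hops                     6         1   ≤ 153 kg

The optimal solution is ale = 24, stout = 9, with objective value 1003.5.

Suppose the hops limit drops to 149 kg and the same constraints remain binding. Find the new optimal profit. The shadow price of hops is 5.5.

Δb = -4, so new z* = 1003.5 + (5.5)·(-4) = 1003.5 − 22 = 981.5.

981.5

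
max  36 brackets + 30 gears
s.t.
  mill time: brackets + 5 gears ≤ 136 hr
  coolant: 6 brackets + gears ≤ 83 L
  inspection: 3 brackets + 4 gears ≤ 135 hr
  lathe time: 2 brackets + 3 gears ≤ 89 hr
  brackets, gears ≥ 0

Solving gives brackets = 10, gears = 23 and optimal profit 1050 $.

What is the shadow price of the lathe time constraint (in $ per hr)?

9

At the optimum: mill time uses 125 of 136 (slack = 11); coolant uses 83 of 83 (binding); inspection uses 122 of 135 (slack = 13); lathe time uses 89 of 89 (binding).
Slack constraints have shadow price 0 (complementary slackness).
From A_Bᵀ y = c: 6·y_coolant + 2·y_lathe time = 36; 1·y_coolant + 3·y_lathe time = 30.
Solving: y_coolant = 3, y_lathe time = 9.
Shadow price of lathe time = 9.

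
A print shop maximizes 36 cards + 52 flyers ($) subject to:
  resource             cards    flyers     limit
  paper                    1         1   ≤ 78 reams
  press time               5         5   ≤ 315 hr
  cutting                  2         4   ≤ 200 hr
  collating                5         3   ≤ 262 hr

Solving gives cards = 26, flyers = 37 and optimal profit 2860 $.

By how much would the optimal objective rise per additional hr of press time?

Binding: press time and cutting. Non-binding: paper (15 unused), collating (21 unused).
Slack constraints have shadow price 0 (complementary slackness).
Dual feasibility on the basic columns requires 5·y_press time + 2·y_cutting = 36, 5·y_press time + 4·y_cutting = 52.
This yields shadow prices y_press time = 4, y_cutting = 8.
Shadow price of press time = 4.

4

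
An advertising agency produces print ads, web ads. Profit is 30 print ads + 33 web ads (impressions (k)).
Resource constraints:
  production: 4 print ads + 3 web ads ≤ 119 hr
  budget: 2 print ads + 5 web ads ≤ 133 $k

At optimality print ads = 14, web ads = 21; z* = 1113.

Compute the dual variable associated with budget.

3

At the optimum: production uses 119 of 119 (binding); budget uses 133 of 133 (binding).
Dual feasibility on the basic columns requires 4·y_production + 2·y_budget = 30, 3·y_production + 5·y_budget = 33.
→ y_production = 6 and y_budget = 3.
Shadow price of budget = 3.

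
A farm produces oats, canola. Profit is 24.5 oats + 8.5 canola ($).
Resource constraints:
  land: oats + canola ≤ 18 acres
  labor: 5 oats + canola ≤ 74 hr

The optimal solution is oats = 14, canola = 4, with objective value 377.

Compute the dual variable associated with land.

4.5

Both land and labor are binding at x*.
From A_Bᵀ y = c: 1·y_land + 5·y_labor = 24.5; 1·y_land + 1·y_labor = 8.5.
This yields shadow prices y_land = 4.5, y_labor = 4.
Shadow price of land = 4.5.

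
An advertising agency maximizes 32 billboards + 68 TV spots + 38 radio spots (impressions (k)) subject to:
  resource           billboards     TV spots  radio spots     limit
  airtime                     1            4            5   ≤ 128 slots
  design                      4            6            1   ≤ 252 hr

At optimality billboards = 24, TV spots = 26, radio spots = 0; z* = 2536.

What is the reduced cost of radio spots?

-8

Check each constraint at x*: airtime 128/128 (tight); design 252/252 (tight).
The binding rows give the dual system: 1·y_airtime + 4·y_design = 32 and 4·y_airtime + 6·y_design = 68.
This yields shadow prices y_airtime = 8, y_design = 6.
Reduced cost of radio spots: c₃ − yᵀa₃ = 38 − (8·5 + 6·1) = 38 − 46 = -8.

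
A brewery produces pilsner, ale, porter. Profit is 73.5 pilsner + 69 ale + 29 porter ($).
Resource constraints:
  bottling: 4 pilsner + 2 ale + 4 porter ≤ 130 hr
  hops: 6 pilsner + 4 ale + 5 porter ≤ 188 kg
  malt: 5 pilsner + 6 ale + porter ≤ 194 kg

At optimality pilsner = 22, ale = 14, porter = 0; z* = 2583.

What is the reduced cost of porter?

At the optimum: bottling uses 116 of 130 (slack = 14); hops uses 188 of 188 (binding); malt uses 194 of 194 (binding).
By complementary slackness, y = 0 for the non-binding constraint.
The binding rows give the dual system: 6·y_hops + 5·y_malt = 73.5 and 4·y_hops + 6·y_malt = 69.
This yields shadow prices y_hops = 6, y_malt = 7.5.
Reduced cost of porter: c₃ − yᵀa₃ = 29 − (6·5 + 7.5·1) = 29 − 37.5 = -8.5.

-8.5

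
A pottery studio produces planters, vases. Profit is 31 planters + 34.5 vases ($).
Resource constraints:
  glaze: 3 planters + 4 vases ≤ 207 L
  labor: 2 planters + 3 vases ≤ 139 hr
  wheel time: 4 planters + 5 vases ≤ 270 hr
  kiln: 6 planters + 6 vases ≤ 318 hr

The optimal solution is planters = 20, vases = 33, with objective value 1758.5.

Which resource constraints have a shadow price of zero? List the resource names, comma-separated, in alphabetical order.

glaze: 192/207 (slack 15)
labor: 139/139 (binding)
wheel time: 245/270 (slack 25)
kiln: 318/318 (binding)
By complementary slackness, a constraint with positive slack has shadow price 0 → glaze, wheel time.

glaze, wheel time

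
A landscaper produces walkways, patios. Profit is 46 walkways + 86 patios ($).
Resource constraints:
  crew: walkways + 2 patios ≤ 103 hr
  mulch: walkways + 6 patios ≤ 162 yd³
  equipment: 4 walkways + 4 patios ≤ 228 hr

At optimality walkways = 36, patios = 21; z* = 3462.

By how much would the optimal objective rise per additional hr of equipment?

9.5

Binding: mulch and equipment. Non-binding: crew (25 unused).
Since crew is not tight, its dual is 0.
Dual feasibility on the basic columns requires 1·y_mulch + 4·y_equipment = 46, 6·y_mulch + 4·y_equipment = 86.
Solving: y_mulch = 8, y_equipment = 9.5.
Shadow price of equipment = 9.5.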